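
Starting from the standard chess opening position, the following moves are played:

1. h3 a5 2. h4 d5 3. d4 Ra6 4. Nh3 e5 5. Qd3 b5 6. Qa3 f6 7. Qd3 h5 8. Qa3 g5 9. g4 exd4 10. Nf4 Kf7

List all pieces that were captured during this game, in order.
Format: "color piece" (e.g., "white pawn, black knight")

Tracking captures:
  exd4: captured white pawn

white pawn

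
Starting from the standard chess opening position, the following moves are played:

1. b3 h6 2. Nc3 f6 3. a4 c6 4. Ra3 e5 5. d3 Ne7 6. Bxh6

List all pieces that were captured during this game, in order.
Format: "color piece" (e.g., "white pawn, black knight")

Tracking captures:
  Bxh6: captured black pawn

black pawn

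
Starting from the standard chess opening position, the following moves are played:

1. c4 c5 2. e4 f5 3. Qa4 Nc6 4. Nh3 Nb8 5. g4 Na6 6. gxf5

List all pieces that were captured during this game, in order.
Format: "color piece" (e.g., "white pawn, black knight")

Tracking captures:
  gxf5: captured black pawn

black pawn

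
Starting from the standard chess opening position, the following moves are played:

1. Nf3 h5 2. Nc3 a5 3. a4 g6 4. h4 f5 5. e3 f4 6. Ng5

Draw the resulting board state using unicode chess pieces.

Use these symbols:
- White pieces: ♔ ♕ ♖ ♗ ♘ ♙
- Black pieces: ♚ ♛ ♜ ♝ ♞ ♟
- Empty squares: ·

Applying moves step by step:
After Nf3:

♜ ♞ ♝ ♛ ♚ ♝ ♞ ♜
♟ ♟ ♟ ♟ ♟ ♟ ♟ ♟
· · · · · · · ·
· · · · · · · ·
· · · · · · · ·
· · · · · ♘ · ·
♙ ♙ ♙ ♙ ♙ ♙ ♙ ♙
♖ ♘ ♗ ♕ ♔ ♗ · ♖


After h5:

♜ ♞ ♝ ♛ ♚ ♝ ♞ ♜
♟ ♟ ♟ ♟ ♟ ♟ ♟ ·
· · · · · · · ·
· · · · · · · ♟
· · · · · · · ·
· · · · · ♘ · ·
♙ ♙ ♙ ♙ ♙ ♙ ♙ ♙
♖ ♘ ♗ ♕ ♔ ♗ · ♖


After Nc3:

♜ ♞ ♝ ♛ ♚ ♝ ♞ ♜
♟ ♟ ♟ ♟ ♟ ♟ ♟ ·
· · · · · · · ·
· · · · · · · ♟
· · · · · · · ·
· · ♘ · · ♘ · ·
♙ ♙ ♙ ♙ ♙ ♙ ♙ ♙
♖ · ♗ ♕ ♔ ♗ · ♖


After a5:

♜ ♞ ♝ ♛ ♚ ♝ ♞ ♜
· ♟ ♟ ♟ ♟ ♟ ♟ ·
· · · · · · · ·
♟ · · · · · · ♟
· · · · · · · ·
· · ♘ · · ♘ · ·
♙ ♙ ♙ ♙ ♙ ♙ ♙ ♙
♖ · ♗ ♕ ♔ ♗ · ♖


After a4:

♜ ♞ ♝ ♛ ♚ ♝ ♞ ♜
· ♟ ♟ ♟ ♟ ♟ ♟ ·
· · · · · · · ·
♟ · · · · · · ♟
♙ · · · · · · ·
· · ♘ · · ♘ · ·
· ♙ ♙ ♙ ♙ ♙ ♙ ♙
♖ · ♗ ♕ ♔ ♗ · ♖


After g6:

♜ ♞ ♝ ♛ ♚ ♝ ♞ ♜
· ♟ ♟ ♟ ♟ ♟ · ·
· · · · · · ♟ ·
♟ · · · · · · ♟
♙ · · · · · · ·
· · ♘ · · ♘ · ·
· ♙ ♙ ♙ ♙ ♙ ♙ ♙
♖ · ♗ ♕ ♔ ♗ · ♖


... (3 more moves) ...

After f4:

♜ ♞ ♝ ♛ ♚ ♝ ♞ ♜
· ♟ ♟ ♟ ♟ · · ·
· · · · · · ♟ ·
♟ · · · · · · ♟
♙ · · · · ♟ · ♙
· · ♘ · ♙ ♘ · ·
· ♙ ♙ ♙ · ♙ ♙ ·
♖ · ♗ ♕ ♔ ♗ · ♖


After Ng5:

♜ ♞ ♝ ♛ ♚ ♝ ♞ ♜
· ♟ ♟ ♟ ♟ · · ·
· · · · · · ♟ ·
♟ · · · · · ♘ ♟
♙ · · · · ♟ · ♙
· · ♘ · ♙ · · ·
· ♙ ♙ ♙ · ♙ ♙ ·
♖ · ♗ ♕ ♔ ♗ · ♖



  a b c d e f g h
  ─────────────────
8│♜ ♞ ♝ ♛ ♚ ♝ ♞ ♜│8
7│· ♟ ♟ ♟ ♟ · · ·│7
6│· · · · · · ♟ ·│6
5│♟ · · · · · ♘ ♟│5
4│♙ · · · · ♟ · ♙│4
3│· · ♘ · ♙ · · ·│3
2│· ♙ ♙ ♙ · ♙ ♙ ·│2
1│♖ · ♗ ♕ ♔ ♗ · ♖│1
  ─────────────────
  a b c d e f g h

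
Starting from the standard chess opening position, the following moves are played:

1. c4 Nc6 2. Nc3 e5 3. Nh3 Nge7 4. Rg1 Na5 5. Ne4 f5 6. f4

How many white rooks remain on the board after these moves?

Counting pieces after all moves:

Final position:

  a b c d e f g h
  ─────────────────
8│♜ · ♝ ♛ ♚ ♝ · ♜│8
7│♟ ♟ ♟ ♟ ♞ · ♟ ♟│7
6│· · · · · · · ·│6
5│♞ · · · ♟ ♟ · ·│5
4│· · ♙ · ♘ ♙ · ·│4
3│· · · · · · · ♘│3
2│♙ ♙ · ♙ ♙ · ♙ ♙│2
1│♖ · ♗ ♕ ♔ ♗ ♖ ·│1
  ─────────────────
  a b c d e f g h


2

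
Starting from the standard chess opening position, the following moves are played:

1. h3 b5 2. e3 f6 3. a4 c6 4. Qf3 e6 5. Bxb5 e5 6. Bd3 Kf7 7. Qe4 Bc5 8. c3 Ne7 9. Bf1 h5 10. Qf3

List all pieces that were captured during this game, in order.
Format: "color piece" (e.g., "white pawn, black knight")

Tracking captures:
  Bxb5: captured black pawn

black pawn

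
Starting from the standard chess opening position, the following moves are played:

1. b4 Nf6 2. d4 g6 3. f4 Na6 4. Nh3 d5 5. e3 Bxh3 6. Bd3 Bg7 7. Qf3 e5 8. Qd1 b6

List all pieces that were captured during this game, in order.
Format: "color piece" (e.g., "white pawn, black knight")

Tracking captures:
  Bxh3: captured white knight

white knight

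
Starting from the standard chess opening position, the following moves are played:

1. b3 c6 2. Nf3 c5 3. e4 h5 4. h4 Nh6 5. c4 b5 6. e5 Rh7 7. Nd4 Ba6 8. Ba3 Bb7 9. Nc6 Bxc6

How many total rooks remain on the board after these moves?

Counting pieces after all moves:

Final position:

  a b c d e f g h
  ─────────────────
8│♜ ♞ · ♛ ♚ ♝ · ·│8
7│♟ · · ♟ ♟ ♟ ♟ ♜│7
6│· · ♝ · · · · ♞│6
5│· ♟ ♟ · ♙ · · ♟│5
4│· · ♙ · · · · ♙│4
3│♗ ♙ · · · · · ·│3
2│♙ · · ♙ · ♙ ♙ ·│2
1│♖ ♘ · ♕ ♔ ♗ · ♖│1
  ─────────────────
  a b c d e f g h


4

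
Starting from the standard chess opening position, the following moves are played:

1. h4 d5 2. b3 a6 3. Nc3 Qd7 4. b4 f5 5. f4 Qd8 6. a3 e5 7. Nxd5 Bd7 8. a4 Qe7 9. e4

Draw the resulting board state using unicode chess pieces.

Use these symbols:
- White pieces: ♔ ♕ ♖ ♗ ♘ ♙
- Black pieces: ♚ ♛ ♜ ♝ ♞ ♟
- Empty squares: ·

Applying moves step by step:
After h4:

♜ ♞ ♝ ♛ ♚ ♝ ♞ ♜
♟ ♟ ♟ ♟ ♟ ♟ ♟ ♟
· · · · · · · ·
· · · · · · · ·
· · · · · · · ♙
· · · · · · · ·
♙ ♙ ♙ ♙ ♙ ♙ ♙ ·
♖ ♘ ♗ ♕ ♔ ♗ ♘ ♖


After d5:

♜ ♞ ♝ ♛ ♚ ♝ ♞ ♜
♟ ♟ ♟ · ♟ ♟ ♟ ♟
· · · · · · · ·
· · · ♟ · · · ·
· · · · · · · ♙
· · · · · · · ·
♙ ♙ ♙ ♙ ♙ ♙ ♙ ·
♖ ♘ ♗ ♕ ♔ ♗ ♘ ♖


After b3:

♜ ♞ ♝ ♛ ♚ ♝ ♞ ♜
♟ ♟ ♟ · ♟ ♟ ♟ ♟
· · · · · · · ·
· · · ♟ · · · ·
· · · · · · · ♙
· ♙ · · · · · ·
♙ · ♙ ♙ ♙ ♙ ♙ ·
♖ ♘ ♗ ♕ ♔ ♗ ♘ ♖


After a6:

♜ ♞ ♝ ♛ ♚ ♝ ♞ ♜
· ♟ ♟ · ♟ ♟ ♟ ♟
♟ · · · · · · ·
· · · ♟ · · · ·
· · · · · · · ♙
· ♙ · · · · · ·
♙ · ♙ ♙ ♙ ♙ ♙ ·
♖ ♘ ♗ ♕ ♔ ♗ ♘ ♖


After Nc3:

♜ ♞ ♝ ♛ ♚ ♝ ♞ ♜
· ♟ ♟ · ♟ ♟ ♟ ♟
♟ · · · · · · ·
· · · ♟ · · · ·
· · · · · · · ♙
· ♙ ♘ · · · · ·
♙ · ♙ ♙ ♙ ♙ ♙ ·
♖ · ♗ ♕ ♔ ♗ ♘ ♖


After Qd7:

♜ ♞ ♝ · ♚ ♝ ♞ ♜
· ♟ ♟ ♛ ♟ ♟ ♟ ♟
♟ · · · · · · ·
· · · ♟ · · · ·
· · · · · · · ♙
· ♙ ♘ · · · · ·
♙ · ♙ ♙ ♙ ♙ ♙ ·
♖ · ♗ ♕ ♔ ♗ ♘ ♖


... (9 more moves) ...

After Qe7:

♜ ♞ · · ♚ ♝ ♞ ♜
· ♟ ♟ ♝ ♛ · ♟ ♟
♟ · · · · · · ·
· · · ♘ ♟ ♟ · ·
♙ ♙ · · · ♙ · ♙
· · · · · · · ·
· · ♙ ♙ ♙ · ♙ ·
♖ · ♗ ♕ ♔ ♗ ♘ ♖


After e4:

♜ ♞ · · ♚ ♝ ♞ ♜
· ♟ ♟ ♝ ♛ · ♟ ♟
♟ · · · · · · ·
· · · ♘ ♟ ♟ · ·
♙ ♙ · · ♙ ♙ · ♙
· · · · · · · ·
· · ♙ ♙ · · ♙ ·
♖ · ♗ ♕ ♔ ♗ ♘ ♖



  a b c d e f g h
  ─────────────────
8│♜ ♞ · · ♚ ♝ ♞ ♜│8
7│· ♟ ♟ ♝ ♛ · ♟ ♟│7
6│♟ · · · · · · ·│6
5│· · · ♘ ♟ ♟ · ·│5
4│♙ ♙ · · ♙ ♙ · ♙│4
3│· · · · · · · ·│3
2│· · ♙ ♙ · · ♙ ·│2
1│♖ · ♗ ♕ ♔ ♗ ♘ ♖│1
  ─────────────────
  a b c d e f g h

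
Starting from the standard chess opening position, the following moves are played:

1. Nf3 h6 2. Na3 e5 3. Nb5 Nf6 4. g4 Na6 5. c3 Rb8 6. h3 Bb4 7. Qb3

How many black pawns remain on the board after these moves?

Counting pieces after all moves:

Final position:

  a b c d e f g h
  ─────────────────
8│· ♜ ♝ ♛ ♚ · · ♜│8
7│♟ ♟ ♟ ♟ · ♟ ♟ ·│7
6│♞ · · · · ♞ · ♟│6
5│· ♘ · · ♟ · · ·│5
4│· ♝ · · · · ♙ ·│4
3│· ♕ ♙ · · ♘ · ♙│3
2│♙ ♙ · ♙ ♙ ♙ · ·│2
1│♖ · ♗ · ♔ ♗ · ♖│1
  ─────────────────
  a b c d e f g h


8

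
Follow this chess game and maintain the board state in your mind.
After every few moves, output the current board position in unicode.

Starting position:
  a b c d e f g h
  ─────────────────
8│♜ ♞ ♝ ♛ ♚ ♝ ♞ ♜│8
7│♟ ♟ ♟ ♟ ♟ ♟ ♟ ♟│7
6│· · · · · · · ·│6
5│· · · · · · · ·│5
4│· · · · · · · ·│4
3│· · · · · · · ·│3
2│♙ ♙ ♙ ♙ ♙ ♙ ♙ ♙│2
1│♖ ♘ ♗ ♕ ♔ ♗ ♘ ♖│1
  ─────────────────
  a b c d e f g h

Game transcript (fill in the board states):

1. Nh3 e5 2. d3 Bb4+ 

  a b c d e f g h
  ─────────────────
8│♜ ♞ ♝ ♛ ♚ · ♞ ♜│8
7│♟ ♟ ♟ ♟ · ♟ ♟ ♟│7
6│· · · · · · · ·│6
5│· · · · ♟ · · ·│5
4│· ♝ · · · · · ·│4
3│· · · ♙ · · · ♘│3
2│♙ ♙ ♙ · ♙ ♙ ♙ ♙│2
1│♖ ♘ ♗ ♕ ♔ ♗ · ♖│1
  ─────────────────
  a b c d e f g h

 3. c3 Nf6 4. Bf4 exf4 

  a b c d e f g h
  ─────────────────
8│♜ ♞ ♝ ♛ ♚ · · ♜│8
7│♟ ♟ ♟ ♟ · ♟ ♟ ♟│7
6│· · · · · ♞ · ·│6
5│· · · · · · · ·│5
4│· ♝ · · · ♟ · ·│4
3│· · ♙ ♙ · · · ♘│3
2│♙ ♙ · · ♙ ♙ ♙ ♙│2
1│♖ ♘ · ♕ ♔ ♗ · ♖│1
  ─────────────────
  a b c d e f g h

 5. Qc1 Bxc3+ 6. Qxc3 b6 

  a b c d e f g h
  ─────────────────
8│♜ ♞ ♝ ♛ ♚ · · ♜│8
7│♟ · ♟ ♟ · ♟ ♟ ♟│7
6│· ♟ · · · ♞ · ·│6
5│· · · · · · · ·│5
4│· · · · · ♟ · ·│4
3│· · ♕ ♙ · · · ♘│3
2│♙ ♙ · · ♙ ♙ ♙ ♙│2
1│♖ ♘ · · ♔ ♗ · ♖│1
  ─────────────────
  a b c d e f g h

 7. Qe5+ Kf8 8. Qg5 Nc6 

  a b c d e f g h
  ─────────────────
8│♜ · ♝ ♛ · ♚ · ♜│8
7│♟ · ♟ ♟ · ♟ ♟ ♟│7
6│· ♟ ♞ · · ♞ · ·│6
5│· · · · · · ♕ ·│5
4│· · · · · ♟ · ·│4
3│· · · ♙ · · · ♘│3
2│♙ ♙ · · ♙ ♙ ♙ ♙│2
1│♖ ♘ · · ♔ ♗ · ♖│1
  ─────────────────
  a b c d e f g h



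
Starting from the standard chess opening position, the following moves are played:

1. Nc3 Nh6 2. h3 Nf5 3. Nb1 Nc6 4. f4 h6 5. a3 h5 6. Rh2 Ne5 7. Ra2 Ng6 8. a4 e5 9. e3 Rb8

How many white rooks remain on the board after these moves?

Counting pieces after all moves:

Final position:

  a b c d e f g h
  ─────────────────
8│· ♜ ♝ ♛ ♚ ♝ · ♜│8
7│♟ ♟ ♟ ♟ · ♟ ♟ ·│7
6│· · · · · · ♞ ·│6
5│· · · · ♟ ♞ · ♟│5
4│♙ · · · · ♙ · ·│4
3│· · · · ♙ · · ♙│3
2│♖ ♙ ♙ ♙ · · ♙ ♖│2
1│· ♘ ♗ ♕ ♔ ♗ ♘ ·│1
  ─────────────────
  a b c d e f g h


2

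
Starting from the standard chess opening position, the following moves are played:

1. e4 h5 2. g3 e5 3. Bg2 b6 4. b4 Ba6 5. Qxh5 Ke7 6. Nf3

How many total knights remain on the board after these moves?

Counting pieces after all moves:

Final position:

  a b c d e f g h
  ─────────────────
8│♜ ♞ · ♛ · ♝ ♞ ♜│8
7│♟ · ♟ ♟ ♚ ♟ ♟ ·│7
6│♝ ♟ · · · · · ·│6
5│· · · · ♟ · · ♕│5
4│· ♙ · · ♙ · · ·│4
3│· · · · · ♘ ♙ ·│3
2│♙ · ♙ ♙ · ♙ ♗ ♙│2
1│♖ ♘ ♗ · ♔ · · ♖│1
  ─────────────────
  a b c d e f g h


4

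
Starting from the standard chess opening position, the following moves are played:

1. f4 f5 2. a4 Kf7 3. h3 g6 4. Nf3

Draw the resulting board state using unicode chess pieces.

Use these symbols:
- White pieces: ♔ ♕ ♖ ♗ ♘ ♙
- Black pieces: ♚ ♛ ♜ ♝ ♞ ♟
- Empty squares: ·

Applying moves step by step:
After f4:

♜ ♞ ♝ ♛ ♚ ♝ ♞ ♜
♟ ♟ ♟ ♟ ♟ ♟ ♟ ♟
· · · · · · · ·
· · · · · · · ·
· · · · · ♙ · ·
· · · · · · · ·
♙ ♙ ♙ ♙ ♙ · ♙ ♙
♖ ♘ ♗ ♕ ♔ ♗ ♘ ♖


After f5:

♜ ♞ ♝ ♛ ♚ ♝ ♞ ♜
♟ ♟ ♟ ♟ ♟ · ♟ ♟
· · · · · · · ·
· · · · · ♟ · ·
· · · · · ♙ · ·
· · · · · · · ·
♙ ♙ ♙ ♙ ♙ · ♙ ♙
♖ ♘ ♗ ♕ ♔ ♗ ♘ ♖


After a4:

♜ ♞ ♝ ♛ ♚ ♝ ♞ ♜
♟ ♟ ♟ ♟ ♟ · ♟ ♟
· · · · · · · ·
· · · · · ♟ · ·
♙ · · · · ♙ · ·
· · · · · · · ·
· ♙ ♙ ♙ ♙ · ♙ ♙
♖ ♘ ♗ ♕ ♔ ♗ ♘ ♖


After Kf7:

♜ ♞ ♝ ♛ · ♝ ♞ ♜
♟ ♟ ♟ ♟ ♟ ♚ ♟ ♟
· · · · · · · ·
· · · · · ♟ · ·
♙ · · · · ♙ · ·
· · · · · · · ·
· ♙ ♙ ♙ ♙ · ♙ ♙
♖ ♘ ♗ ♕ ♔ ♗ ♘ ♖


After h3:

♜ ♞ ♝ ♛ · ♝ ♞ ♜
♟ ♟ ♟ ♟ ♟ ♚ ♟ ♟
· · · · · · · ·
· · · · · ♟ · ·
♙ · · · · ♙ · ·
· · · · · · · ♙
· ♙ ♙ ♙ ♙ · ♙ ·
♖ ♘ ♗ ♕ ♔ ♗ ♘ ♖


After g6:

♜ ♞ ♝ ♛ · ♝ ♞ ♜
♟ ♟ ♟ ♟ ♟ ♚ · ♟
· · · · · · ♟ ·
· · · · · ♟ · ·
♙ · · · · ♙ · ·
· · · · · · · ♙
· ♙ ♙ ♙ ♙ · ♙ ·
♖ ♘ ♗ ♕ ♔ ♗ ♘ ♖


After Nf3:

♜ ♞ ♝ ♛ · ♝ ♞ ♜
♟ ♟ ♟ ♟ ♟ ♚ · ♟
· · · · · · ♟ ·
· · · · · ♟ · ·
♙ · · · · ♙ · ·
· · · · · ♘ · ♙
· ♙ ♙ ♙ ♙ · ♙ ·
♖ ♘ ♗ ♕ ♔ ♗ · ♖



  a b c d e f g h
  ─────────────────
8│♜ ♞ ♝ ♛ · ♝ ♞ ♜│8
7│♟ ♟ ♟ ♟ ♟ ♚ · ♟│7
6│· · · · · · ♟ ·│6
5│· · · · · ♟ · ·│5
4│♙ · · · · ♙ · ·│4
3│· · · · · ♘ · ♙│3
2│· ♙ ♙ ♙ ♙ · ♙ ·│2
1│♖ ♘ ♗ ♕ ♔ ♗ · ♖│1
  ─────────────────
  a b c d e f g h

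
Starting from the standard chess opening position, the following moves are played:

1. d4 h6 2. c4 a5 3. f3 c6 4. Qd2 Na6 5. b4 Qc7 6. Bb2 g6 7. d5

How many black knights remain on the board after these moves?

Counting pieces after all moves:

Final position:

  a b c d e f g h
  ─────────────────
8│♜ · ♝ · ♚ ♝ ♞ ♜│8
7│· ♟ ♛ ♟ ♟ ♟ · ·│7
6│♞ · ♟ · · · ♟ ♟│6
5│♟ · · ♙ · · · ·│5
4│· ♙ ♙ · · · · ·│4
3│· · · · · ♙ · ·│3
2│♙ ♗ · ♕ ♙ · ♙ ♙│2
1│♖ ♘ · · ♔ ♗ ♘ ♖│1
  ─────────────────
  a b c d e f g h


2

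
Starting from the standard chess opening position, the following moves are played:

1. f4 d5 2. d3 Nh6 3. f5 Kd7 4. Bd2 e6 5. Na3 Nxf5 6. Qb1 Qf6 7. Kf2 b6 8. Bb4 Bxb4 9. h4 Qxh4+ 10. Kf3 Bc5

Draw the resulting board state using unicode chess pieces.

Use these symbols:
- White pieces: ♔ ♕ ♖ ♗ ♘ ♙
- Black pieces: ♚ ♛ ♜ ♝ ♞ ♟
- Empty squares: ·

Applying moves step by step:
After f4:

♜ ♞ ♝ ♛ ♚ ♝ ♞ ♜
♟ ♟ ♟ ♟ ♟ ♟ ♟ ♟
· · · · · · · ·
· · · · · · · ·
· · · · · ♙ · ·
· · · · · · · ·
♙ ♙ ♙ ♙ ♙ · ♙ ♙
♖ ♘ ♗ ♕ ♔ ♗ ♘ ♖


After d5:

♜ ♞ ♝ ♛ ♚ ♝ ♞ ♜
♟ ♟ ♟ · ♟ ♟ ♟ ♟
· · · · · · · ·
· · · ♟ · · · ·
· · · · · ♙ · ·
· · · · · · · ·
♙ ♙ ♙ ♙ ♙ · ♙ ♙
♖ ♘ ♗ ♕ ♔ ♗ ♘ ♖


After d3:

♜ ♞ ♝ ♛ ♚ ♝ ♞ ♜
♟ ♟ ♟ · ♟ ♟ ♟ ♟
· · · · · · · ·
· · · ♟ · · · ·
· · · · · ♙ · ·
· · · ♙ · · · ·
♙ ♙ ♙ · ♙ · ♙ ♙
♖ ♘ ♗ ♕ ♔ ♗ ♘ ♖


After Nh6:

♜ ♞ ♝ ♛ ♚ ♝ · ♜
♟ ♟ ♟ · ♟ ♟ ♟ ♟
· · · · · · · ♞
· · · ♟ · · · ·
· · · · · ♙ · ·
· · · ♙ · · · ·
♙ ♙ ♙ · ♙ · ♙ ♙
♖ ♘ ♗ ♕ ♔ ♗ ♘ ♖


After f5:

♜ ♞ ♝ ♛ ♚ ♝ · ♜
♟ ♟ ♟ · ♟ ♟ ♟ ♟
· · · · · · · ♞
· · · ♟ · ♙ · ·
· · · · · · · ·
· · · ♙ · · · ·
♙ ♙ ♙ · ♙ · ♙ ♙
♖ ♘ ♗ ♕ ♔ ♗ ♘ ♖


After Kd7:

♜ ♞ ♝ ♛ · ♝ · ♜
♟ ♟ ♟ ♚ ♟ ♟ ♟ ♟
· · · · · · · ♞
· · · ♟ · ♙ · ·
· · · · · · · ·
· · · ♙ · · · ·
♙ ♙ ♙ · ♙ · ♙ ♙
♖ ♘ ♗ ♕ ♔ ♗ ♘ ♖


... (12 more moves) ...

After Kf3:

♜ ♞ ♝ · · · · ♜
♟ · ♟ ♚ · ♟ ♟ ♟
· ♟ · · ♟ · · ·
· · · ♟ · ♞ · ·
· ♝ · · · · · ♛
♘ · · ♙ · ♔ · ·
♙ ♙ ♙ · ♙ · ♙ ·
♖ ♕ · · · ♗ ♘ ♖


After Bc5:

♜ ♞ ♝ · · · · ♜
♟ · ♟ ♚ · ♟ ♟ ♟
· ♟ · · ♟ · · ·
· · ♝ ♟ · ♞ · ·
· · · · · · · ♛
♘ · · ♙ · ♔ · ·
♙ ♙ ♙ · ♙ · ♙ ·
♖ ♕ · · · ♗ ♘ ♖



  a b c d e f g h
  ─────────────────
8│♜ ♞ ♝ · · · · ♜│8
7│♟ · ♟ ♚ · ♟ ♟ ♟│7
6│· ♟ · · ♟ · · ·│6
5│· · ♝ ♟ · ♞ · ·│5
4│· · · · · · · ♛│4
3│♘ · · ♙ · ♔ · ·│3
2│♙ ♙ ♙ · ♙ · ♙ ·│2
1│♖ ♕ · · · ♗ ♘ ♖│1
  ─────────────────
  a b c d e f g h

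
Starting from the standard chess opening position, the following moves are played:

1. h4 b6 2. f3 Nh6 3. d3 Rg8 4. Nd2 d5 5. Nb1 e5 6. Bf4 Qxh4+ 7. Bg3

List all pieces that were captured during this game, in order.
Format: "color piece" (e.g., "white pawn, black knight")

Tracking captures:
  Qxh4+: captured white pawn

white pawn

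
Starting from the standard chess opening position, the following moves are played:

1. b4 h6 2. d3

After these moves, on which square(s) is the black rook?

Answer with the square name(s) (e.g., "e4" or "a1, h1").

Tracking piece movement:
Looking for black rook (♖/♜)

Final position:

  a b c d e f g h
  ─────────────────
8│♜ ♞ ♝ ♛ ♚ ♝ ♞ ♜│8
7│♟ ♟ ♟ ♟ ♟ ♟ ♟ ·│7
6│· · · · · · · ♟│6
5│· · · · · · · ·│5
4│· ♙ · · · · · ·│4
3│· · · ♙ · · · ·│3
2│♙ · ♙ · ♙ ♙ ♙ ♙│2
1│♖ ♘ ♗ ♕ ♔ ♗ ♘ ♖│1
  ─────────────────
  a b c d e f g h


a8, h8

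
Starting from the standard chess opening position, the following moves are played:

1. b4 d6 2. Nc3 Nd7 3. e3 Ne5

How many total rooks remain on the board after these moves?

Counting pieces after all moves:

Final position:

  a b c d e f g h
  ─────────────────
8│♜ · ♝ ♛ ♚ ♝ ♞ ♜│8
7│♟ ♟ ♟ · ♟ ♟ ♟ ♟│7
6│· · · ♟ · · · ·│6
5│· · · · ♞ · · ·│5
4│· ♙ · · · · · ·│4
3│· · ♘ · ♙ · · ·│3
2│♙ · ♙ ♙ · ♙ ♙ ♙│2
1│♖ · ♗ ♕ ♔ ♗ ♘ ♖│1
  ─────────────────
  a b c d e f g h


4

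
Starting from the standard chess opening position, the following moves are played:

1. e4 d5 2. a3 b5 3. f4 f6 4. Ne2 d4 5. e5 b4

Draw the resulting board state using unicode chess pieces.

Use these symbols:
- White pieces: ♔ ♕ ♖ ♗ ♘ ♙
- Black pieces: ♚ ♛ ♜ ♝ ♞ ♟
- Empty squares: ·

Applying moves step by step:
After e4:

♜ ♞ ♝ ♛ ♚ ♝ ♞ ♜
♟ ♟ ♟ ♟ ♟ ♟ ♟ ♟
· · · · · · · ·
· · · · · · · ·
· · · · ♙ · · ·
· · · · · · · ·
♙ ♙ ♙ ♙ · ♙ ♙ ♙
♖ ♘ ♗ ♕ ♔ ♗ ♘ ♖


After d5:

♜ ♞ ♝ ♛ ♚ ♝ ♞ ♜
♟ ♟ ♟ · ♟ ♟ ♟ ♟
· · · · · · · ·
· · · ♟ · · · ·
· · · · ♙ · · ·
· · · · · · · ·
♙ ♙ ♙ ♙ · ♙ ♙ ♙
♖ ♘ ♗ ♕ ♔ ♗ ♘ ♖


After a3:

♜ ♞ ♝ ♛ ♚ ♝ ♞ ♜
♟ ♟ ♟ · ♟ ♟ ♟ ♟
· · · · · · · ·
· · · ♟ · · · ·
· · · · ♙ · · ·
♙ · · · · · · ·
· ♙ ♙ ♙ · ♙ ♙ ♙
♖ ♘ ♗ ♕ ♔ ♗ ♘ ♖


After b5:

♜ ♞ ♝ ♛ ♚ ♝ ♞ ♜
♟ · ♟ · ♟ ♟ ♟ ♟
· · · · · · · ·
· ♟ · ♟ · · · ·
· · · · ♙ · · ·
♙ · · · · · · ·
· ♙ ♙ ♙ · ♙ ♙ ♙
♖ ♘ ♗ ♕ ♔ ♗ ♘ ♖


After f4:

♜ ♞ ♝ ♛ ♚ ♝ ♞ ♜
♟ · ♟ · ♟ ♟ ♟ ♟
· · · · · · · ·
· ♟ · ♟ · · · ·
· · · · ♙ ♙ · ·
♙ · · · · · · ·
· ♙ ♙ ♙ · · ♙ ♙
♖ ♘ ♗ ♕ ♔ ♗ ♘ ♖


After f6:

♜ ♞ ♝ ♛ ♚ ♝ ♞ ♜
♟ · ♟ · ♟ · ♟ ♟
· · · · · ♟ · ·
· ♟ · ♟ · · · ·
· · · · ♙ ♙ · ·
♙ · · · · · · ·
· ♙ ♙ ♙ · · ♙ ♙
♖ ♘ ♗ ♕ ♔ ♗ ♘ ♖


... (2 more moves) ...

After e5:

♜ ♞ ♝ ♛ ♚ ♝ ♞ ♜
♟ · ♟ · ♟ · ♟ ♟
· · · · · ♟ · ·
· ♟ · · ♙ · · ·
· · · ♟ · ♙ · ·
♙ · · · · · · ·
· ♙ ♙ ♙ ♘ · ♙ ♙
♖ ♘ ♗ ♕ ♔ ♗ · ♖


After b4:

♜ ♞ ♝ ♛ ♚ ♝ ♞ ♜
♟ · ♟ · ♟ · ♟ ♟
· · · · · ♟ · ·
· · · · ♙ · · ·
· ♟ · ♟ · ♙ · ·
♙ · · · · · · ·
· ♙ ♙ ♙ ♘ · ♙ ♙
♖ ♘ ♗ ♕ ♔ ♗ · ♖



  a b c d e f g h
  ─────────────────
8│♜ ♞ ♝ ♛ ♚ ♝ ♞ ♜│8
7│♟ · ♟ · ♟ · ♟ ♟│7
6│· · · · · ♟ · ·│6
5│· · · · ♙ · · ·│5
4│· ♟ · ♟ · ♙ · ·│4
3│♙ · · · · · · ·│3
2│· ♙ ♙ ♙ ♘ · ♙ ♙│2
1│♖ ♘ ♗ ♕ ♔ ♗ · ♖│1
  ─────────────────
  a b c d e f g h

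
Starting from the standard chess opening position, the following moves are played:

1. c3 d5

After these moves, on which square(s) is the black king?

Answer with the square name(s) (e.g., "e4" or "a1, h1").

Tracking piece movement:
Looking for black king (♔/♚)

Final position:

  a b c d e f g h
  ─────────────────
8│♜ ♞ ♝ ♛ ♚ ♝ ♞ ♜│8
7│♟ ♟ ♟ · ♟ ♟ ♟ ♟│7
6│· · · · · · · ·│6
5│· · · ♟ · · · ·│5
4│· · · · · · · ·│4
3│· · ♙ · · · · ·│3
2│♙ ♙ · ♙ ♙ ♙ ♙ ♙│2
1│♖ ♘ ♗ ♕ ♔ ♗ ♘ ♖│1
  ─────────────────
  a b c d e f g h


e8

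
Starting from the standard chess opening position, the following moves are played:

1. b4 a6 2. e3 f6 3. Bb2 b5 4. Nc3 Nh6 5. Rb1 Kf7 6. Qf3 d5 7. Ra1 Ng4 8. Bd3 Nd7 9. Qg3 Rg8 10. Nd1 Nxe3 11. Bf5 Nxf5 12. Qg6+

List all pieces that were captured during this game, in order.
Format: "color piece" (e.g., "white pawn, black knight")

Tracking captures:
  Nxe3: captured white pawn
  Nxf5: captured white bishop

white pawn, white bishop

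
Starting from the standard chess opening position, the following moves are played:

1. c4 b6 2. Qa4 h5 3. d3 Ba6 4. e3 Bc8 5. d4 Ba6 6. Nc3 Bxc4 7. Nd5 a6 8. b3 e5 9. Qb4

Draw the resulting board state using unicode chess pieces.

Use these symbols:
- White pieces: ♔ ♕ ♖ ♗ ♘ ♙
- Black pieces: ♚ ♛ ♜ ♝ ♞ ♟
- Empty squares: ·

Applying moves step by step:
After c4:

♜ ♞ ♝ ♛ ♚ ♝ ♞ ♜
♟ ♟ ♟ ♟ ♟ ♟ ♟ ♟
· · · · · · · ·
· · · · · · · ·
· · ♙ · · · · ·
· · · · · · · ·
♙ ♙ · ♙ ♙ ♙ ♙ ♙
♖ ♘ ♗ ♕ ♔ ♗ ♘ ♖


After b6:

♜ ♞ ♝ ♛ ♚ ♝ ♞ ♜
♟ · ♟ ♟ ♟ ♟ ♟ ♟
· ♟ · · · · · ·
· · · · · · · ·
· · ♙ · · · · ·
· · · · · · · ·
♙ ♙ · ♙ ♙ ♙ ♙ ♙
♖ ♘ ♗ ♕ ♔ ♗ ♘ ♖


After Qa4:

♜ ♞ ♝ ♛ ♚ ♝ ♞ ♜
♟ · ♟ ♟ ♟ ♟ ♟ ♟
· ♟ · · · · · ·
· · · · · · · ·
♕ · ♙ · · · · ·
· · · · · · · ·
♙ ♙ · ♙ ♙ ♙ ♙ ♙
♖ ♘ ♗ · ♔ ♗ ♘ ♖


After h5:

♜ ♞ ♝ ♛ ♚ ♝ ♞ ♜
♟ · ♟ ♟ ♟ ♟ ♟ ·
· ♟ · · · · · ·
· · · · · · · ♟
♕ · ♙ · · · · ·
· · · · · · · ·
♙ ♙ · ♙ ♙ ♙ ♙ ♙
♖ ♘ ♗ · ♔ ♗ ♘ ♖


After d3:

♜ ♞ ♝ ♛ ♚ ♝ ♞ ♜
♟ · ♟ ♟ ♟ ♟ ♟ ·
· ♟ · · · · · ·
· · · · · · · ♟
♕ · ♙ · · · · ·
· · · ♙ · · · ·
♙ ♙ · · ♙ ♙ ♙ ♙
♖ ♘ ♗ · ♔ ♗ ♘ ♖


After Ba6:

♜ ♞ · ♛ ♚ ♝ ♞ ♜
♟ · ♟ ♟ ♟ ♟ ♟ ·
♝ ♟ · · · · · ·
· · · · · · · ♟
♕ · ♙ · · · · ·
· · · ♙ · · · ·
♙ ♙ · · ♙ ♙ ♙ ♙
♖ ♘ ♗ · ♔ ♗ ♘ ♖


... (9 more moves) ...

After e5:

♜ ♞ · ♛ ♚ ♝ ♞ ♜
· · ♟ ♟ · ♟ ♟ ·
♟ ♟ · · · · · ·
· · · ♘ ♟ · · ♟
♕ · ♝ ♙ · · · ·
· ♙ · · ♙ · · ·
♙ · · · · ♙ ♙ ♙
♖ · ♗ · ♔ ♗ ♘ ♖


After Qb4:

♜ ♞ · ♛ ♚ ♝ ♞ ♜
· · ♟ ♟ · ♟ ♟ ·
♟ ♟ · · · · · ·
· · · ♘ ♟ · · ♟
· ♕ ♝ ♙ · · · ·
· ♙ · · ♙ · · ·
♙ · · · · ♙ ♙ ♙
♖ · ♗ · ♔ ♗ ♘ ♖



  a b c d e f g h
  ─────────────────
8│♜ ♞ · ♛ ♚ ♝ ♞ ♜│8
7│· · ♟ ♟ · ♟ ♟ ·│7
6│♟ ♟ · · · · · ·│6
5│· · · ♘ ♟ · · ♟│5
4│· ♕ ♝ ♙ · · · ·│4
3│· ♙ · · ♙ · · ·│3
2│♙ · · · · ♙ ♙ ♙│2
1│♖ · ♗ · ♔ ♗ ♘ ♖│1
  ─────────────────
  a b c d e f g h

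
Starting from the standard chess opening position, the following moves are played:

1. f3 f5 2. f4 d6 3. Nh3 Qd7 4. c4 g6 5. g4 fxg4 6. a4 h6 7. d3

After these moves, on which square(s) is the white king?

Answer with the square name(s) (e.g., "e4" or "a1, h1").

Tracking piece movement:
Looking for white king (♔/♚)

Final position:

  a b c d e f g h
  ─────────────────
8│♜ ♞ ♝ · ♚ ♝ ♞ ♜│8
7│♟ ♟ ♟ ♛ ♟ · · ·│7
6│· · · ♟ · · ♟ ♟│6
5│· · · · · · · ·│5
4│♙ · ♙ · · ♙ ♟ ·│4
3│· · · ♙ · · · ♘│3
2│· ♙ · · ♙ · · ♙│2
1│♖ ♘ ♗ ♕ ♔ ♗ · ♖│1
  ─────────────────
  a b c d e f g h


e1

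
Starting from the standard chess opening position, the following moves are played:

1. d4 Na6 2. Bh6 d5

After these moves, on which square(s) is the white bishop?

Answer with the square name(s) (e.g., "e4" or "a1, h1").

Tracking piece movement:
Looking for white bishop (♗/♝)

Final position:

  a b c d e f g h
  ─────────────────
8│♜ · ♝ ♛ ♚ ♝ ♞ ♜│8
7│♟ ♟ ♟ · ♟ ♟ ♟ ♟│7
6│♞ · · · · · · ♗│6
5│· · · ♟ · · · ·│5
4│· · · ♙ · · · ·│4
3│· · · · · · · ·│3
2│♙ ♙ ♙ · ♙ ♙ ♙ ♙│2
1│♖ ♘ · ♕ ♔ ♗ ♘ ♖│1
  ─────────────────
  a b c d e f g h


f1, h6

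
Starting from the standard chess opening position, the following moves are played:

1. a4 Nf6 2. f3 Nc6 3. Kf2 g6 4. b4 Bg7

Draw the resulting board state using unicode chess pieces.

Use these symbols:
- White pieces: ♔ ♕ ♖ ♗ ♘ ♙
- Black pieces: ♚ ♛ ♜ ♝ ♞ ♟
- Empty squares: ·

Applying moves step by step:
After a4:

♜ ♞ ♝ ♛ ♚ ♝ ♞ ♜
♟ ♟ ♟ ♟ ♟ ♟ ♟ ♟
· · · · · · · ·
· · · · · · · ·
♙ · · · · · · ·
· · · · · · · ·
· ♙ ♙ ♙ ♙ ♙ ♙ ♙
♖ ♘ ♗ ♕ ♔ ♗ ♘ ♖


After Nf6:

♜ ♞ ♝ ♛ ♚ ♝ · ♜
♟ ♟ ♟ ♟ ♟ ♟ ♟ ♟
· · · · · ♞ · ·
· · · · · · · ·
♙ · · · · · · ·
· · · · · · · ·
· ♙ ♙ ♙ ♙ ♙ ♙ ♙
♖ ♘ ♗ ♕ ♔ ♗ ♘ ♖


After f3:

♜ ♞ ♝ ♛ ♚ ♝ · ♜
♟ ♟ ♟ ♟ ♟ ♟ ♟ ♟
· · · · · ♞ · ·
· · · · · · · ·
♙ · · · · · · ·
· · · · · ♙ · ·
· ♙ ♙ ♙ ♙ · ♙ ♙
♖ ♘ ♗ ♕ ♔ ♗ ♘ ♖


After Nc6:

♜ · ♝ ♛ ♚ ♝ · ♜
♟ ♟ ♟ ♟ ♟ ♟ ♟ ♟
· · ♞ · · ♞ · ·
· · · · · · · ·
♙ · · · · · · ·
· · · · · ♙ · ·
· ♙ ♙ ♙ ♙ · ♙ ♙
♖ ♘ ♗ ♕ ♔ ♗ ♘ ♖


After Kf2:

♜ · ♝ ♛ ♚ ♝ · ♜
♟ ♟ ♟ ♟ ♟ ♟ ♟ ♟
· · ♞ · · ♞ · ·
· · · · · · · ·
♙ · · · · · · ·
· · · · · ♙ · ·
· ♙ ♙ ♙ ♙ ♔ ♙ ♙
♖ ♘ ♗ ♕ · ♗ ♘ ♖


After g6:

♜ · ♝ ♛ ♚ ♝ · ♜
♟ ♟ ♟ ♟ ♟ ♟ · ♟
· · ♞ · · ♞ ♟ ·
· · · · · · · ·
♙ · · · · · · ·
· · · · · ♙ · ·
· ♙ ♙ ♙ ♙ ♔ ♙ ♙
♖ ♘ ♗ ♕ · ♗ ♘ ♖


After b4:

♜ · ♝ ♛ ♚ ♝ · ♜
♟ ♟ ♟ ♟ ♟ ♟ · ♟
· · ♞ · · ♞ ♟ ·
· · · · · · · ·
♙ ♙ · · · · · ·
· · · · · ♙ · ·
· · ♙ ♙ ♙ ♔ ♙ ♙
♖ ♘ ♗ ♕ · ♗ ♘ ♖


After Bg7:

♜ · ♝ ♛ ♚ · · ♜
♟ ♟ ♟ ♟ ♟ ♟ ♝ ♟
· · ♞ · · ♞ ♟ ·
· · · · · · · ·
♙ ♙ · · · · · ·
· · · · · ♙ · ·
· · ♙ ♙ ♙ ♔ ♙ ♙
♖ ♘ ♗ ♕ · ♗ ♘ ♖



  a b c d e f g h
  ─────────────────
8│♜ · ♝ ♛ ♚ · · ♜│8
7│♟ ♟ ♟ ♟ ♟ ♟ ♝ ♟│7
6│· · ♞ · · ♞ ♟ ·│6
5│· · · · · · · ·│5
4│♙ ♙ · · · · · ·│4
3│· · · · · ♙ · ·│3
2│· · ♙ ♙ ♙ ♔ ♙ ♙│2
1│♖ ♘ ♗ ♕ · ♗ ♘ ♖│1
  ─────────────────
  a b c d e f g h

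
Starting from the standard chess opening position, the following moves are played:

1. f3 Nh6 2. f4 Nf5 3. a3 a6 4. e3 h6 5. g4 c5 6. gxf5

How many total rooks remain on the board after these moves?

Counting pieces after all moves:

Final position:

  a b c d e f g h
  ─────────────────
8│♜ ♞ ♝ ♛ ♚ ♝ · ♜│8
7│· ♟ · ♟ ♟ ♟ ♟ ·│7
6│♟ · · · · · · ♟│6
5│· · ♟ · · ♙ · ·│5
4│· · · · · ♙ · ·│4
3│♙ · · · ♙ · · ·│3
2│· ♙ ♙ ♙ · · · ♙│2
1│♖ ♘ ♗ ♕ ♔ ♗ ♘ ♖│1
  ─────────────────
  a b c d e f g h


4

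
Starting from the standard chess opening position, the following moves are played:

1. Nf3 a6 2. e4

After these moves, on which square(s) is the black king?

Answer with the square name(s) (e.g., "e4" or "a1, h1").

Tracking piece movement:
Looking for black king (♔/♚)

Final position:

  a b c d e f g h
  ─────────────────
8│♜ ♞ ♝ ♛ ♚ ♝ ♞ ♜│8
7│· ♟ ♟ ♟ ♟ ♟ ♟ ♟│7
6│♟ · · · · · · ·│6
5│· · · · · · · ·│5
4│· · · · ♙ · · ·│4
3│· · · · · ♘ · ·│3
2│♙ ♙ ♙ ♙ · ♙ ♙ ♙│2
1│♖ ♘ ♗ ♕ ♔ ♗ · ♖│1
  ─────────────────
  a b c d e f g h


e8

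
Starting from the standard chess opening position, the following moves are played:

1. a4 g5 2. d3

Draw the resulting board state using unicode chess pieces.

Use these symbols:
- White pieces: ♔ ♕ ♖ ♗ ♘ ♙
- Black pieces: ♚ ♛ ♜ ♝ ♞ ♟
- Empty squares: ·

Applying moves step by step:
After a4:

♜ ♞ ♝ ♛ ♚ ♝ ♞ ♜
♟ ♟ ♟ ♟ ♟ ♟ ♟ ♟
· · · · · · · ·
· · · · · · · ·
♙ · · · · · · ·
· · · · · · · ·
· ♙ ♙ ♙ ♙ ♙ ♙ ♙
♖ ♘ ♗ ♕ ♔ ♗ ♘ ♖


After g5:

♜ ♞ ♝ ♛ ♚ ♝ ♞ ♜
♟ ♟ ♟ ♟ ♟ ♟ · ♟
· · · · · · · ·
· · · · · · ♟ ·
♙ · · · · · · ·
· · · · · · · ·
· ♙ ♙ ♙ ♙ ♙ ♙ ♙
♖ ♘ ♗ ♕ ♔ ♗ ♘ ♖


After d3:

♜ ♞ ♝ ♛ ♚ ♝ ♞ ♜
♟ ♟ ♟ ♟ ♟ ♟ · ♟
· · · · · · · ·
· · · · · · ♟ ·
♙ · · · · · · ·
· · · ♙ · · · ·
· ♙ ♙ · ♙ ♙ ♙ ♙
♖ ♘ ♗ ♕ ♔ ♗ ♘ ♖



  a b c d e f g h
  ─────────────────
8│♜ ♞ ♝ ♛ ♚ ♝ ♞ ♜│8
7│♟ ♟ ♟ ♟ ♟ ♟ · ♟│7
6│· · · · · · · ·│6
5│· · · · · · ♟ ·│5
4│♙ · · · · · · ·│4
3│· · · ♙ · · · ·│3
2│· ♙ ♙ · ♙ ♙ ♙ ♙│2
1│♖ ♘ ♗ ♕ ♔ ♗ ♘ ♖│1
  ─────────────────
  a b c d e f g h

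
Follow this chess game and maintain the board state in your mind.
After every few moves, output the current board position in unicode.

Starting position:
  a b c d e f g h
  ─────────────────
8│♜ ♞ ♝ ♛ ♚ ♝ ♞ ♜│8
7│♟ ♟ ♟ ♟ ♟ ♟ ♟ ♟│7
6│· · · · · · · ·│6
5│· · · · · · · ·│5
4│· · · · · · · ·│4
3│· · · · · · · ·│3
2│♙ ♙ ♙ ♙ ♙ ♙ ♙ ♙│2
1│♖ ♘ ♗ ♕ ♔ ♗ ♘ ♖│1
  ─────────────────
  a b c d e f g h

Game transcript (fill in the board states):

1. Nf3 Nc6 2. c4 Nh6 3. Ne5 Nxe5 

  a b c d e f g h
  ─────────────────
8│♜ · ♝ ♛ ♚ ♝ · ♜│8
7│♟ ♟ ♟ ♟ ♟ ♟ ♟ ♟│7
6│· · · · · · · ♞│6
5│· · · · ♞ · · ·│5
4│· · ♙ · · · · ·│4
3│· · · · · · · ·│3
2│♙ ♙ · ♙ ♙ ♙ ♙ ♙│2
1│♖ ♘ ♗ ♕ ♔ ♗ · ♖│1
  ─────────────────
  a b c d e f g h

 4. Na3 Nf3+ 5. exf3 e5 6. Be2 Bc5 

  a b c d e f g h
  ─────────────────
8│♜ · ♝ ♛ ♚ · · ♜│8
7│♟ ♟ ♟ ♟ · ♟ ♟ ♟│7
6│· · · · · · · ♞│6
5│· · ♝ · ♟ · · ·│5
4│· · ♙ · · · · ·│4
3│♘ · · · · ♙ · ·│3
2│♙ ♙ · ♙ ♗ ♙ ♙ ♙│2
1│♖ · ♗ ♕ ♔ · · ♖│1
  ─────────────────
  a b c d e f g h

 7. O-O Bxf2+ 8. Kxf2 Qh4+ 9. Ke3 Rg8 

  a b c d e f g h
  ─────────────────
8│♜ · ♝ · ♚ · ♜ ·│8
7│♟ ♟ ♟ ♟ · ♟ ♟ ♟│7
6│· · · · · · · ♞│6
5│· · · · ♟ · · ·│5
4│· · ♙ · · · · ♛│4
3│♘ · · · ♔ ♙ · ·│3
2│♙ ♙ · ♙ ♗ · ♙ ♙│2
1│♖ · ♗ ♕ · ♖ · ·│1
  ─────────────────
  a b c d e f g h

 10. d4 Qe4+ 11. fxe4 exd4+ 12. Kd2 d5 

  a b c d e f g h
  ─────────────────
8│♜ · ♝ · ♚ · ♜ ·│8
7│♟ ♟ ♟ · · ♟ ♟ ♟│7
6│· · · · · · · ♞│6
5│· · · ♟ · · · ·│5
4│· · ♙ ♟ ♙ · · ·│4
3│♘ · · · · · · ·│3
2│♙ ♙ · ♔ ♗ · ♙ ♙│2
1│♖ · ♗ ♕ · ♖ · ·│1
  ─────────────────
  a b c d e f g h

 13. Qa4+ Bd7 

  a b c d e f g h
  ─────────────────
8│♜ · · · ♚ · ♜ ·│8
7│♟ ♟ ♟ ♝ · ♟ ♟ ♟│7
6│· · · · · · · ♞│6
5│· · · ♟ · · · ·│5
4│♕ · ♙ ♟ ♙ · · ·│4
3│♘ · · · · · · ·│3
2│♙ ♙ · ♔ ♗ · ♙ ♙│2
1│♖ · ♗ · · ♖ · ·│1
  ─────────────────
  a b c d e f g h


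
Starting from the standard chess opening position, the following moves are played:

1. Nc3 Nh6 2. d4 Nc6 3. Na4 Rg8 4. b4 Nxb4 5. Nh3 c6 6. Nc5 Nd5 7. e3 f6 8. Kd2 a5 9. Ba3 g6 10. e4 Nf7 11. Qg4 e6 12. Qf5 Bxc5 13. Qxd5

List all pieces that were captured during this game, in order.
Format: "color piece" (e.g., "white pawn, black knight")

Tracking captures:
  Nxb4: captured white pawn
  Bxc5: captured white knight
  Qxd5: captured black knight

white pawn, white knight, black knight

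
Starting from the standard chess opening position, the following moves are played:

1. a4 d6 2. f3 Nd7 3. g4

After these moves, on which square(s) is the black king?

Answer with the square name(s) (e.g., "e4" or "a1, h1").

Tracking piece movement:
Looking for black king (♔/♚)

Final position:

  a b c d e f g h
  ─────────────────
8│♜ · ♝ ♛ ♚ ♝ ♞ ♜│8
7│♟ ♟ ♟ ♞ ♟ ♟ ♟ ♟│7
6│· · · ♟ · · · ·│6
5│· · · · · · · ·│5
4│♙ · · · · · ♙ ·│4
3│· · · · · ♙ · ·│3
2│· ♙ ♙ ♙ ♙ · · ♙│2
1│♖ ♘ ♗ ♕ ♔ ♗ ♘ ♖│1
  ─────────────────
  a b c d e f g h


e8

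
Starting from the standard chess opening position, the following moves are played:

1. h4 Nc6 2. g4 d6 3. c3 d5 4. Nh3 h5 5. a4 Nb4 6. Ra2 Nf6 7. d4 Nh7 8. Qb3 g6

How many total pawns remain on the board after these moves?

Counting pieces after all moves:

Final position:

  a b c d e f g h
  ─────────────────
8│♜ · ♝ ♛ ♚ ♝ · ♜│8
7│♟ ♟ ♟ · ♟ ♟ · ♞│7
6│· · · · · · ♟ ·│6
5│· · · ♟ · · · ♟│5
4│♙ ♞ · ♙ · · ♙ ♙│4
3│· ♕ ♙ · · · · ♘│3
2│♖ ♙ · · ♙ ♙ · ·│2
1│· ♘ ♗ · ♔ ♗ · ♖│1
  ─────────────────
  a b c d e f g h


16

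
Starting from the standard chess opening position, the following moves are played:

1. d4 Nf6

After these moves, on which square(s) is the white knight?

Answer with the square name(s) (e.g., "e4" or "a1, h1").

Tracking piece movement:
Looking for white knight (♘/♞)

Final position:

  a b c d e f g h
  ─────────────────
8│♜ ♞ ♝ ♛ ♚ ♝ · ♜│8
7│♟ ♟ ♟ ♟ ♟ ♟ ♟ ♟│7
6│· · · · · ♞ · ·│6
5│· · · · · · · ·│5
4│· · · ♙ · · · ·│4
3│· · · · · · · ·│3
2│♙ ♙ ♙ · ♙ ♙ ♙ ♙│2
1│♖ ♘ ♗ ♕ ♔ ♗ ♘ ♖│1
  ─────────────────
  a b c d e f g h


b1, g1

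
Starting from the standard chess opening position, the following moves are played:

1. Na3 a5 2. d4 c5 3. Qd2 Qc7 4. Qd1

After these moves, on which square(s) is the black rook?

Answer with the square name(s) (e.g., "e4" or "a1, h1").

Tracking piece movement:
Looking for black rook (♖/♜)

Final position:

  a b c d e f g h
  ─────────────────
8│♜ ♞ ♝ · ♚ ♝ ♞ ♜│8
7│· ♟ ♛ ♟ ♟ ♟ ♟ ♟│7
6│· · · · · · · ·│6
5│♟ · ♟ · · · · ·│5
4│· · · ♙ · · · ·│4
3│♘ · · · · · · ·│3
2│♙ ♙ ♙ · ♙ ♙ ♙ ♙│2
1│♖ · ♗ ♕ ♔ ♗ ♘ ♖│1
  ─────────────────
  a b c d e f g h


a8, h8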